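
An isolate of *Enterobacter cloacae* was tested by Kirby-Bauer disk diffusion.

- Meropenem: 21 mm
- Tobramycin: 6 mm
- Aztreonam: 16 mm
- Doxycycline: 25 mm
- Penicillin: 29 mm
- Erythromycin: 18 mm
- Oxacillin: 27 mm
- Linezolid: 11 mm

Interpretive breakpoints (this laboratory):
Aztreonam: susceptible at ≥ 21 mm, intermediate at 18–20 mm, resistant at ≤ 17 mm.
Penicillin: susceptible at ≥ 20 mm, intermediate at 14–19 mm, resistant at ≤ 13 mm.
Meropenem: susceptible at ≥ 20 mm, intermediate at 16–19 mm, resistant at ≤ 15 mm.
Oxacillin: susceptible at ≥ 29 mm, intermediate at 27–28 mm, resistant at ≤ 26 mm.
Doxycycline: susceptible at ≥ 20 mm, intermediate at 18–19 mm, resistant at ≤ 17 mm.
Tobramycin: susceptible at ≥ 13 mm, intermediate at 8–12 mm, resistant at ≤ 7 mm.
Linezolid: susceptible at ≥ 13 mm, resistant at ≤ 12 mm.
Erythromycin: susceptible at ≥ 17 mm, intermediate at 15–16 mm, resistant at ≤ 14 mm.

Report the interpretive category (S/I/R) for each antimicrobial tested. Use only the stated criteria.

S, R, R, S, S, S, I, R

Meropenem: 21 mm is ≥ 20 mm → susceptible
Tobramycin 6 mm: ≤ 7 mm ⇒ R
Aztreonam (16 mm) ≤ 17 mm ⇒ R
Doxycycline: 25 mm is ≥ 20 mm ⇒ S
Penicillin: 29 mm is ≥ 20 mm → susceptible
Erythromycin: 18 mm is ≥ 17 mm — S
Oxacillin (27 mm) in 27–28 mm ⇒ intermediate
Linezolid: 11 mm is ≤ 12 mm ⇒ resistant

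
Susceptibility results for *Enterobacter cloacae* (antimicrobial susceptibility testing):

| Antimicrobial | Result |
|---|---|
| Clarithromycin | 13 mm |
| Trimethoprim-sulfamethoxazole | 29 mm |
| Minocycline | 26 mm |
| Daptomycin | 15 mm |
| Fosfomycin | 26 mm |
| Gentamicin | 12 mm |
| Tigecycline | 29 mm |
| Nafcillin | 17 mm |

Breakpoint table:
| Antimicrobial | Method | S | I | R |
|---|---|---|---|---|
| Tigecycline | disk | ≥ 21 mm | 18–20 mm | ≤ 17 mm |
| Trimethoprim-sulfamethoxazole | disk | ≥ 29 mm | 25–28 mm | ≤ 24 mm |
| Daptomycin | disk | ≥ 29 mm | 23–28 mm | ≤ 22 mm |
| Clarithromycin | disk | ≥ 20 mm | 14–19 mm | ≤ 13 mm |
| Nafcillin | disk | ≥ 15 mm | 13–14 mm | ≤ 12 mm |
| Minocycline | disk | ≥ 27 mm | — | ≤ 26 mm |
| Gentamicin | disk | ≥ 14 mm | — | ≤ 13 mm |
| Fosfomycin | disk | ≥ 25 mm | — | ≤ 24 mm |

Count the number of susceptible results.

Clarithromycin 13 mm: ≤ 13 mm → R
Trimethoprim-sulfamethoxazole: 29 mm is ≥ 29 mm — S
Minocycline 26 mm: ≤ 26 mm ⇒ R
Daptomycin: 15 mm is ≤ 22 mm → Resistant
Fosfomycin (26 mm) ≥ 25 mm — S
Gentamicin 12 mm: ≤ 13 mm → resistant
Tigecycline: 29 mm is ≥ 21 mm → susceptible
Nafcillin: 17 mm is ≥ 15 mm ⇒ S
Susceptible: 4

4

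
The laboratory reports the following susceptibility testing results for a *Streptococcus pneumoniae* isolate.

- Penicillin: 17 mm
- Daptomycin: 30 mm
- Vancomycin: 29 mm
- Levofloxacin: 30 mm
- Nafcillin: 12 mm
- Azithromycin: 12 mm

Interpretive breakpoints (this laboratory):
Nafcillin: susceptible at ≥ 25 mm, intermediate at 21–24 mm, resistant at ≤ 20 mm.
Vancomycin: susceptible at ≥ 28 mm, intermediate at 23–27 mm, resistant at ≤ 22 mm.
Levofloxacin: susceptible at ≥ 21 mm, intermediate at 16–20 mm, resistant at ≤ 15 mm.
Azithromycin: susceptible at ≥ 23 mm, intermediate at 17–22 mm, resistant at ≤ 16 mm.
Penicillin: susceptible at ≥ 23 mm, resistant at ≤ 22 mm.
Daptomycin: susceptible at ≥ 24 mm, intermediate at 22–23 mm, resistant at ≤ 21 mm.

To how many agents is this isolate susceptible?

3

Penicillin 17 mm: ≤ 22 mm → Resistant
Daptomycin: 30 mm is ≥ 24 mm → susceptible
Vancomycin 29 mm: ≥ 28 mm ⇒ susceptible
Levofloxacin (30 mm) ≥ 21 mm ⇒ susceptible
Nafcillin (12 mm) ≤ 20 mm → R
Azithromycin 12 mm: ≤ 16 mm — Resistant
Susceptible: 3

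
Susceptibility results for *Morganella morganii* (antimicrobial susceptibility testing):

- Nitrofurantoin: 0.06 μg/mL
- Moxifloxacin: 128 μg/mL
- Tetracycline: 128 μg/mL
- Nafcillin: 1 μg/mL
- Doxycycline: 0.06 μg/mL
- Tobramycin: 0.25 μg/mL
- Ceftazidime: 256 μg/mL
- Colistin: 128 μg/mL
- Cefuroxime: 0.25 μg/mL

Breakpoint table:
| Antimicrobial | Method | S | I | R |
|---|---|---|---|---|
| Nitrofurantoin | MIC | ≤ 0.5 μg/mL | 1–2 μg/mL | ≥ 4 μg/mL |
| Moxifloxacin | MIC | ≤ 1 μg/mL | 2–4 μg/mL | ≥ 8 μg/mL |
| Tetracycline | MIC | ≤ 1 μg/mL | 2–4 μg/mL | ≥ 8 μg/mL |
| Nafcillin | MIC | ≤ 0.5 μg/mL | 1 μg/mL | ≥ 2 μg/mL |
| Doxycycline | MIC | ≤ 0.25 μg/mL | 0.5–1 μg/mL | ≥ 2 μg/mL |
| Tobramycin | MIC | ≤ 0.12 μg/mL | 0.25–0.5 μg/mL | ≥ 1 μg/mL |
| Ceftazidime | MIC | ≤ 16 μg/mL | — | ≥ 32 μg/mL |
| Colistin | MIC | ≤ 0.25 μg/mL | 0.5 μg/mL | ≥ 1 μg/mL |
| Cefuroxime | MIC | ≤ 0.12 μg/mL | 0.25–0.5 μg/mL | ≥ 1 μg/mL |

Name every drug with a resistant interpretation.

moxifloxacin, tetracycline, ceftazidime, colistin

Nitrofurantoin 0.06 μg/mL: ≤ 0.5 μg/mL ⇒ susceptible
Moxifloxacin: 128 μg/mL is ≥ 8 μg/mL — R
Tetracycline: 128 μg/mL is ≥ 8 μg/mL → resistant
Nafcillin: 1 μg/mL is = 1 μg/mL → Intermediate
Doxycycline (0.06 μg/mL) ≤ 0.25 μg/mL — Susceptible
Tobramycin: 0.25 μg/mL is in 0.25–0.5 μg/mL — Intermediate
Ceftazidime 256 μg/mL: ≥ 32 μg/mL → Resistant
Colistin 128 μg/mL: ≥ 1 μg/mL ⇒ Resistant
Cefuroxime: 0.25 μg/mL is in 0.25–0.5 μg/mL ⇒ intermediate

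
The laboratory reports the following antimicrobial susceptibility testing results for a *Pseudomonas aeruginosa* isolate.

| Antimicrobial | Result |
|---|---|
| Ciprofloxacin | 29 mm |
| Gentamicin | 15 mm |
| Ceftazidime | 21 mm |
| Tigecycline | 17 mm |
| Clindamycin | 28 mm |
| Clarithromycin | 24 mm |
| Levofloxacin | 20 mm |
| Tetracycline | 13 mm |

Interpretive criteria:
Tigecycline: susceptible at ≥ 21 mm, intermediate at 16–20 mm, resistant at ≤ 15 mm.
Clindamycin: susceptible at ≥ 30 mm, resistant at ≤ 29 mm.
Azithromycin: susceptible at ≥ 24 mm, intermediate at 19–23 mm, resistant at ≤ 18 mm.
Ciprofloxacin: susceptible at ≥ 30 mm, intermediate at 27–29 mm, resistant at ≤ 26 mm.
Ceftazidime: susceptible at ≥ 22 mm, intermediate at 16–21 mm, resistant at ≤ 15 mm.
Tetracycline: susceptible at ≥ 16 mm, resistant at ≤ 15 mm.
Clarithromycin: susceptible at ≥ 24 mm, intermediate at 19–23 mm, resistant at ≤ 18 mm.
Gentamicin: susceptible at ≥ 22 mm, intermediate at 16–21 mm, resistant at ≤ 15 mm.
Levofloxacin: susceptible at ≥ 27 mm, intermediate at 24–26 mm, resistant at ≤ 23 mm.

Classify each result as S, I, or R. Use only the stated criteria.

Ciprofloxacin (29 mm) in 27–29 mm → Intermediate
Gentamicin: 15 mm is ≤ 15 mm ⇒ R
Ceftazidime: 21 mm is in 16–21 mm — Intermediate
Tigecycline (17 mm) in 16–20 mm → I
Clindamycin 28 mm: ≤ 29 mm → Resistant
Clarithromycin (24 mm) ≥ 24 mm ⇒ susceptible
Levofloxacin 20 mm: ≤ 23 mm — Resistant
Tetracycline (13 mm) ≤ 15 mm — resistant

I, R, I, I, R, S, R, R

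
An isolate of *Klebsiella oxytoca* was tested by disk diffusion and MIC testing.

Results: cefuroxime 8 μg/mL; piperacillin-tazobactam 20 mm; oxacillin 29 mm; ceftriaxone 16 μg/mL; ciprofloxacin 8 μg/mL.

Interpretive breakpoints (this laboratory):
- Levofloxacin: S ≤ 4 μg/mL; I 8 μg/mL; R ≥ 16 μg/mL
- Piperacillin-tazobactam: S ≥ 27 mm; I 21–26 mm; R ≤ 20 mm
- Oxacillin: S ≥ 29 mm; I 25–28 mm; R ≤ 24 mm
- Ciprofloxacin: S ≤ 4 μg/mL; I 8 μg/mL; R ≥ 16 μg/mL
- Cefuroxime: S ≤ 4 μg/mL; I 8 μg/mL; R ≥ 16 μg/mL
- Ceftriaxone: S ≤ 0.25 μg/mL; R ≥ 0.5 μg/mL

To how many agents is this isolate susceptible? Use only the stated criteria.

1

Cefuroxime: 8 μg/mL is = 8 μg/mL ⇒ Intermediate
Piperacillin-tazobactam (20 mm) ≤ 20 mm → resistant
Oxacillin 29 mm: ≥ 29 mm → S
Ceftriaxone 16 μg/mL: ≥ 0.5 μg/mL → R
Ciprofloxacin 8 μg/mL: = 8 μg/mL ⇒ intermediate
Susceptible: 1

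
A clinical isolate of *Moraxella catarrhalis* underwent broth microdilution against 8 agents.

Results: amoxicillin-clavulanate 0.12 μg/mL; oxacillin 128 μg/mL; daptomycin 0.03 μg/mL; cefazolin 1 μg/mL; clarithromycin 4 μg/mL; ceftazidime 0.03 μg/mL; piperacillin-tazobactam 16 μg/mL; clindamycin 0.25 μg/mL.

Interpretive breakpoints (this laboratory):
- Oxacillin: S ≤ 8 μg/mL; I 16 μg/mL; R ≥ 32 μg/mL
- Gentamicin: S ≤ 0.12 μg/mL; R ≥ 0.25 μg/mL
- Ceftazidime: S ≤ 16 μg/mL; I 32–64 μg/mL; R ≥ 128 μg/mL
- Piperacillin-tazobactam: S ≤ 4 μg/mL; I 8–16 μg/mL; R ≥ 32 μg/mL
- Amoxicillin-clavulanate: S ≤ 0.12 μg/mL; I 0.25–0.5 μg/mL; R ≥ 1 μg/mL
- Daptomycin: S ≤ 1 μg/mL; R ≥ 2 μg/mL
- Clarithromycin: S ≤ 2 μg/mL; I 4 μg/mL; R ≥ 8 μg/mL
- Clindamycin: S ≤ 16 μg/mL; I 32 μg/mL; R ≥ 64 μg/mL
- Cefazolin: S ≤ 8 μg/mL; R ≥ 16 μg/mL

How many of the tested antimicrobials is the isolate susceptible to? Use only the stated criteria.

Amoxicillin-clavulanate (0.12 μg/mL) ≤ 0.12 μg/mL → susceptible
Oxacillin 128 μg/mL: ≥ 32 μg/mL — resistant
Daptomycin (0.03 μg/mL) ≤ 1 μg/mL ⇒ Susceptible
Cefazolin 1 μg/mL: ≤ 8 μg/mL → susceptible
Clarithromycin (4 μg/mL) = 4 μg/mL ⇒ intermediate
Ceftazidime (0.03 μg/mL) ≤ 16 μg/mL — S
Piperacillin-tazobactam: 16 μg/mL is in 8–16 μg/mL ⇒ I
Clindamycin 0.25 μg/mL: ≤ 16 μg/mL — Susceptible
Susceptible: 5

5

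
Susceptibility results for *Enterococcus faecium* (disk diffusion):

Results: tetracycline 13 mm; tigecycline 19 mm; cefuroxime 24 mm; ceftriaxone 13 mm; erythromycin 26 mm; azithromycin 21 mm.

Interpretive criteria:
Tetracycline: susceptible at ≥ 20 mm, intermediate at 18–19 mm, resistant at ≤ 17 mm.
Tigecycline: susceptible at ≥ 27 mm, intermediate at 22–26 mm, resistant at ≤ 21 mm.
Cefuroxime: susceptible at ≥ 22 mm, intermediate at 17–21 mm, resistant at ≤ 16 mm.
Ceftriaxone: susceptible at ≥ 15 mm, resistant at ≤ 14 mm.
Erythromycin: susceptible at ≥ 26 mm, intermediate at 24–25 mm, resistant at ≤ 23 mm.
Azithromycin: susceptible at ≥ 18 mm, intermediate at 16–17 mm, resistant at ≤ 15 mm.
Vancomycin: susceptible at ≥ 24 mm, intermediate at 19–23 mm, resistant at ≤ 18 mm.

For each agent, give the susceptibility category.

Tetracycline 13 mm: ≤ 17 mm ⇒ R
Tigecycline (19 mm) ≤ 21 mm → R
Cefuroxime (24 mm) ≥ 22 mm ⇒ susceptible
Ceftriaxone (13 mm) ≤ 14 mm ⇒ resistant
Erythromycin 26 mm: ≥ 26 mm ⇒ Susceptible
Azithromycin 21 mm: ≥ 18 mm ⇒ susceptible

R, R, S, R, S, S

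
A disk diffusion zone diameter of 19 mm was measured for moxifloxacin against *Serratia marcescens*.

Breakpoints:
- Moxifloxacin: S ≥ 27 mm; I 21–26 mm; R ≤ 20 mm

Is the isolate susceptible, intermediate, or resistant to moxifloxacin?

R

Moxifloxacin (19 mm) ≤ 20 mm ⇒ Resistant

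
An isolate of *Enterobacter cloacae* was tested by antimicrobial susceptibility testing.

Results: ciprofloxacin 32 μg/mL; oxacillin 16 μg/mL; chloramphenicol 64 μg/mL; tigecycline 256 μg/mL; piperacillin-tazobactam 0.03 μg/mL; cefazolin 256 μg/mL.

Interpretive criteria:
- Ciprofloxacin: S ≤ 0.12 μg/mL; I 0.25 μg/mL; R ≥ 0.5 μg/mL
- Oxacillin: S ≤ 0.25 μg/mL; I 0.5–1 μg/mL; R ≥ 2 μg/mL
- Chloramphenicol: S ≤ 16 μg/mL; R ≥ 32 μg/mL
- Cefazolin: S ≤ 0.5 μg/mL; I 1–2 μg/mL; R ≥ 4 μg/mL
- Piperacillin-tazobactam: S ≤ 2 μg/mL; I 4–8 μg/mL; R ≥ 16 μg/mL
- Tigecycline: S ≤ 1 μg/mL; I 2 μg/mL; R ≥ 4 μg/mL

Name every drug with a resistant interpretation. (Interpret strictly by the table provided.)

ciprofloxacin, oxacillin, chloramphenicol, tigecycline, cefazolin

Ciprofloxacin: 32 μg/mL is ≥ 0.5 μg/mL ⇒ resistant
Oxacillin: 16 μg/mL is ≥ 2 μg/mL — resistant
Chloramphenicol (64 μg/mL) ≥ 32 μg/mL — resistant
Tigecycline 256 μg/mL: ≥ 4 μg/mL — resistant
Piperacillin-tazobactam: 0.03 μg/mL is ≤ 2 μg/mL ⇒ susceptible
Cefazolin (256 μg/mL) ≥ 4 μg/mL — Resistant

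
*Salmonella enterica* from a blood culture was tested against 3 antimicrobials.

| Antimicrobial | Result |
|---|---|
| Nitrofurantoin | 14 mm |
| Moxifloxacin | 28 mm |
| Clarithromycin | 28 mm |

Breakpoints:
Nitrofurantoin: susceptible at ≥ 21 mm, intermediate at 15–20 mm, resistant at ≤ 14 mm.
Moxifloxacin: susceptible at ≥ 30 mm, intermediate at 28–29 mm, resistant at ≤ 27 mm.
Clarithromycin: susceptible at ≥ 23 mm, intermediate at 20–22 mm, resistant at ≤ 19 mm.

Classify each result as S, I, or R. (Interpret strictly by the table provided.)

R, I, S

Nitrofurantoin: 14 mm is ≤ 14 mm — Resistant
Moxifloxacin (28 mm) in 28–29 mm → Intermediate
Clarithromycin: 28 mm is ≥ 23 mm → Susceptible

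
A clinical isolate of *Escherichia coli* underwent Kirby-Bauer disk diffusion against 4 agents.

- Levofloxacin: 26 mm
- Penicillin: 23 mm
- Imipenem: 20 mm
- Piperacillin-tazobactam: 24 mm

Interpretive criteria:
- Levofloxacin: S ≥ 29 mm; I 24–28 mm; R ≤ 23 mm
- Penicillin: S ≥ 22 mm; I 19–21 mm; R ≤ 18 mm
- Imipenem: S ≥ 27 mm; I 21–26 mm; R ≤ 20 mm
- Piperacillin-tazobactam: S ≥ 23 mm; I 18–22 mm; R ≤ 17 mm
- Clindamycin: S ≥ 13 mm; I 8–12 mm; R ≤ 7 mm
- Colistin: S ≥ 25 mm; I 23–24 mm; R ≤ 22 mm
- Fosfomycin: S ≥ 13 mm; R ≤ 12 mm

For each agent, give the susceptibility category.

Levofloxacin (26 mm) in 24–28 mm → intermediate
Penicillin (23 mm) ≥ 22 mm — Susceptible
Imipenem (20 mm) ≤ 20 mm → R
Piperacillin-tazobactam (24 mm) ≥ 23 mm — S

I, S, R, S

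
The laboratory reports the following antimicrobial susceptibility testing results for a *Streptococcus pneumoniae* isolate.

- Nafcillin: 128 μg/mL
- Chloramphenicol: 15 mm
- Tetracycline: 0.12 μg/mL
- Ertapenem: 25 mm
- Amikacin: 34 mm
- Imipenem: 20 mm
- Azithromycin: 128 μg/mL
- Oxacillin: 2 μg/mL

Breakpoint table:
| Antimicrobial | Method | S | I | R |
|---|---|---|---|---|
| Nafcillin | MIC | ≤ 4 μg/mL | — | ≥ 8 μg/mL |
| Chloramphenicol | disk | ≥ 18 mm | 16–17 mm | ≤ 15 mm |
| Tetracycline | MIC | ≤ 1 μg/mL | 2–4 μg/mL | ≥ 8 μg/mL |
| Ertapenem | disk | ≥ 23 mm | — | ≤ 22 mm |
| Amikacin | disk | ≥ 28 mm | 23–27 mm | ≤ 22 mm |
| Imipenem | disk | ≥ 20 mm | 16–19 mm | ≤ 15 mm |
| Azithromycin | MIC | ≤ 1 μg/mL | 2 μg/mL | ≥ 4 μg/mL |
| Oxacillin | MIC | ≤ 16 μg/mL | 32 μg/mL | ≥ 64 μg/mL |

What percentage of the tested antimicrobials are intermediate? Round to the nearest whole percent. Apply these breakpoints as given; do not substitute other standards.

Nafcillin: 128 μg/mL is ≥ 8 μg/mL → R
Chloramphenicol: 15 mm is ≤ 15 mm — R
Tetracycline (0.12 μg/mL) ≤ 1 μg/mL ⇒ Susceptible
Ertapenem (25 mm) ≥ 23 mm — susceptible
Amikacin: 34 mm is ≥ 28 mm → susceptible
Imipenem: 20 mm is ≥ 20 mm → S
Azithromycin (128 μg/mL) ≥ 4 μg/mL — Resistant
Oxacillin: 2 μg/mL is ≤ 16 μg/mL → S
Intermediate: 0/8

0%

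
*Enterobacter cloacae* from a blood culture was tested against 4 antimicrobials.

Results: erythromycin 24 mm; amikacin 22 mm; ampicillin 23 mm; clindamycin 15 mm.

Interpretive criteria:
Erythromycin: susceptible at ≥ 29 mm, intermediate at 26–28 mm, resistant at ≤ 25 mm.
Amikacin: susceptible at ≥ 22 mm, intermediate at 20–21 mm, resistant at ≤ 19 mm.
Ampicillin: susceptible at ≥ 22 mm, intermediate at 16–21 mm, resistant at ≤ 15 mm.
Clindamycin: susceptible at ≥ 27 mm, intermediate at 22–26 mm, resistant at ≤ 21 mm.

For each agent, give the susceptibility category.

Erythromycin (24 mm) ≤ 25 mm — R
Amikacin (22 mm) ≥ 22 mm — S
Ampicillin: 23 mm is ≥ 22 mm — susceptible
Clindamycin: 15 mm is ≤ 21 mm → R

R, S, S, R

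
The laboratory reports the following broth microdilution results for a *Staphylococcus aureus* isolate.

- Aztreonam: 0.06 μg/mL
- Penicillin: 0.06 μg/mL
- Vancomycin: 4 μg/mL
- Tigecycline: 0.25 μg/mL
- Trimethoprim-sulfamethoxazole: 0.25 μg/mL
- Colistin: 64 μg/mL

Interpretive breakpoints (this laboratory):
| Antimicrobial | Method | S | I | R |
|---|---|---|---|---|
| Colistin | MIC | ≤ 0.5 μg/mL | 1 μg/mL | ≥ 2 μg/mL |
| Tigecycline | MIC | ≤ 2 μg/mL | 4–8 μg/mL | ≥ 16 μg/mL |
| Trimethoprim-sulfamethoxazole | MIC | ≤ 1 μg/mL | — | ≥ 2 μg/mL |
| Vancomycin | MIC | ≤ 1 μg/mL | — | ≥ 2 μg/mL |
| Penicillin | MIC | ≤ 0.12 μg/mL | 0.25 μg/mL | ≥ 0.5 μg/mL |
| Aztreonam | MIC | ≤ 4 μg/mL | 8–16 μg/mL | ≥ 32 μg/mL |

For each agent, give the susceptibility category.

S, S, R, S, S, R

Aztreonam: 0.06 μg/mL is ≤ 4 μg/mL → Susceptible
Penicillin 0.06 μg/mL: ≤ 0.12 μg/mL → S
Vancomycin 4 μg/mL: ≥ 2 μg/mL ⇒ Resistant
Tigecycline 0.25 μg/mL: ≤ 2 μg/mL — susceptible
Trimethoprim-sulfamethoxazole: 0.25 μg/mL is ≤ 1 μg/mL ⇒ S
Colistin (64 μg/mL) ≥ 2 μg/mL → Resistant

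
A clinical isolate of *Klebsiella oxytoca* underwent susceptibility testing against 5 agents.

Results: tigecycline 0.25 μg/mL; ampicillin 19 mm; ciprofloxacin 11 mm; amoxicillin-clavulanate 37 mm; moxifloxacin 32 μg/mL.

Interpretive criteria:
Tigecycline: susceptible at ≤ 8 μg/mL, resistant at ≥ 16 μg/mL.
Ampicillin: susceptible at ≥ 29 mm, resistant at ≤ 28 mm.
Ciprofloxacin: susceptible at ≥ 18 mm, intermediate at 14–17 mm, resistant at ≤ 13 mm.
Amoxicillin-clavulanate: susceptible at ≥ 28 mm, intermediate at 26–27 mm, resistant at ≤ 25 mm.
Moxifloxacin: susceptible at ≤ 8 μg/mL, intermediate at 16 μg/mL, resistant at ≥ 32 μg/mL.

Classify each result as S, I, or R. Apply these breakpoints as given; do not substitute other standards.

S, R, R, S, R

Tigecycline 0.25 μg/mL: ≤ 8 μg/mL → S
Ampicillin: 19 mm is ≤ 28 mm — R
Ciprofloxacin (11 mm) ≤ 13 mm → R
Amoxicillin-clavulanate 37 mm: ≥ 28 mm → S
Moxifloxacin (32 μg/mL) ≥ 32 μg/mL → Resistant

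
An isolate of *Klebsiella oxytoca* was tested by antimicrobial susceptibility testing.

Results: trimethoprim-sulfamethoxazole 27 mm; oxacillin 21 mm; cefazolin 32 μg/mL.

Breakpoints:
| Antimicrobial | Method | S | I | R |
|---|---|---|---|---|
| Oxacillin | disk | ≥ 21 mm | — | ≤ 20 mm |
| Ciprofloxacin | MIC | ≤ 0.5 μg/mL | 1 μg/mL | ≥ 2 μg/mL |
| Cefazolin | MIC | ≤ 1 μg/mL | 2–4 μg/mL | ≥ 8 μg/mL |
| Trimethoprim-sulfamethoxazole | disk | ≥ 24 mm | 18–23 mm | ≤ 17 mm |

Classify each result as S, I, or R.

Trimethoprim-sulfamethoxazole 27 mm: ≥ 24 mm — susceptible
Oxacillin: 21 mm is ≥ 21 mm ⇒ susceptible
Cefazolin: 32 μg/mL is ≥ 8 μg/mL → R

S, S, R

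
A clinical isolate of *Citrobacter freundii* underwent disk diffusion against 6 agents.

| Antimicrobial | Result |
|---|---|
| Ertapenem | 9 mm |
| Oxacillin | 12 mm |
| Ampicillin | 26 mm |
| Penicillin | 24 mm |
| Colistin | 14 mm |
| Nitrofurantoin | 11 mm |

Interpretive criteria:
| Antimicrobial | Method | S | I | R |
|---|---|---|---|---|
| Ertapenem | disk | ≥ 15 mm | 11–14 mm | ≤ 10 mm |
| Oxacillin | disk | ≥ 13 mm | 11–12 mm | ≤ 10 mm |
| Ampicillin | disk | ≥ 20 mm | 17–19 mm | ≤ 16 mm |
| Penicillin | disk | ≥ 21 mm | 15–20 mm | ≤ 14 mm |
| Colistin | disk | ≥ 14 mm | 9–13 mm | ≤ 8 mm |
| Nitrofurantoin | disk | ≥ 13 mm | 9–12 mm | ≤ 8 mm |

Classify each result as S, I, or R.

Ertapenem (9 mm) ≤ 10 mm → resistant
Oxacillin (12 mm) in 11–12 mm → Intermediate
Ampicillin 26 mm: ≥ 20 mm → S
Penicillin (24 mm) ≥ 21 mm — susceptible
Colistin: 14 mm is ≥ 14 mm → Susceptible
Nitrofurantoin: 11 mm is in 9–12 mm → I

R, I, S, S, S, I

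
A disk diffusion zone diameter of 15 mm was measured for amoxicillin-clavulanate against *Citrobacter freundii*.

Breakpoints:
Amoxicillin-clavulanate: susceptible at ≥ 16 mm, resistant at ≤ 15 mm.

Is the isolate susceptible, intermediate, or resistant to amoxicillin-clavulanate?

Resistant

Amoxicillin-clavulanate (15 mm) ≤ 15 mm — Resistant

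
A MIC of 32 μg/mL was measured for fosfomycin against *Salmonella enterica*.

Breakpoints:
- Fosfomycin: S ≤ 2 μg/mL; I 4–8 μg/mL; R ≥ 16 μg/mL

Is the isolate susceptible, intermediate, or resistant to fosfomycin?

R

Fosfomycin (32 μg/mL) ≥ 16 μg/mL ⇒ R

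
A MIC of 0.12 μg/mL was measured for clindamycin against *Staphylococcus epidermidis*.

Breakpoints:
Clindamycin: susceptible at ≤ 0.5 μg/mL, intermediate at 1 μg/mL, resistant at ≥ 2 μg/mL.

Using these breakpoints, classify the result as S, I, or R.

Clindamycin: 0.12 μg/mL is ≤ 0.5 μg/mL — S

S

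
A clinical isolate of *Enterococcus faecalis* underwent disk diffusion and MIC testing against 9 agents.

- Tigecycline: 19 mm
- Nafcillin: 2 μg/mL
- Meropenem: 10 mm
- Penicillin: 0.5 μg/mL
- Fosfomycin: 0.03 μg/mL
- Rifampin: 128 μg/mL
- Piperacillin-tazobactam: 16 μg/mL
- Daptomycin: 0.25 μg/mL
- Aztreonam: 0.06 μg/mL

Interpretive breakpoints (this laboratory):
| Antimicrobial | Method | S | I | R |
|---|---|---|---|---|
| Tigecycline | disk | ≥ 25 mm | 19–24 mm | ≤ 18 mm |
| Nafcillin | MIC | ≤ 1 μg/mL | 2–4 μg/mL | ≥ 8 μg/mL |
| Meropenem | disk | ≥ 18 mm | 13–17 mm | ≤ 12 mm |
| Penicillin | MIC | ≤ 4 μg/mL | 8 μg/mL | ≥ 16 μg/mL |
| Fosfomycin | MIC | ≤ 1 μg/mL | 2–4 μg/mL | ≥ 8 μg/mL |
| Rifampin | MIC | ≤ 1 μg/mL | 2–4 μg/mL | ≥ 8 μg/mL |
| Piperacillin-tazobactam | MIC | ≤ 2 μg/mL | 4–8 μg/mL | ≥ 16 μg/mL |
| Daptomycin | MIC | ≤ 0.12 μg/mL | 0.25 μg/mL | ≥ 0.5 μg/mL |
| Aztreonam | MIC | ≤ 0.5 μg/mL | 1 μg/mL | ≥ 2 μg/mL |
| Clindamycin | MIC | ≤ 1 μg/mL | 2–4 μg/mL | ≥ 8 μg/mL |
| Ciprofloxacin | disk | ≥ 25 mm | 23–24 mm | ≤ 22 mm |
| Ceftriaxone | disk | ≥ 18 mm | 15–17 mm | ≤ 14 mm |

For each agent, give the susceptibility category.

Tigecycline: 19 mm is in 19–24 mm ⇒ Intermediate
Nafcillin 2 μg/mL: in 2–4 μg/mL → I
Meropenem: 10 mm is ≤ 12 mm ⇒ R
Penicillin (0.5 μg/mL) ≤ 4 μg/mL → Susceptible
Fosfomycin: 0.03 μg/mL is ≤ 1 μg/mL ⇒ Susceptible
Rifampin 128 μg/mL: ≥ 8 μg/mL — Resistant
Piperacillin-tazobactam 16 μg/mL: ≥ 16 μg/mL → Resistant
Daptomycin 0.25 μg/mL: = 0.25 μg/mL ⇒ I
Aztreonam 0.06 μg/mL: ≤ 0.5 μg/mL — susceptible

I, I, R, S, S, R, R, I, S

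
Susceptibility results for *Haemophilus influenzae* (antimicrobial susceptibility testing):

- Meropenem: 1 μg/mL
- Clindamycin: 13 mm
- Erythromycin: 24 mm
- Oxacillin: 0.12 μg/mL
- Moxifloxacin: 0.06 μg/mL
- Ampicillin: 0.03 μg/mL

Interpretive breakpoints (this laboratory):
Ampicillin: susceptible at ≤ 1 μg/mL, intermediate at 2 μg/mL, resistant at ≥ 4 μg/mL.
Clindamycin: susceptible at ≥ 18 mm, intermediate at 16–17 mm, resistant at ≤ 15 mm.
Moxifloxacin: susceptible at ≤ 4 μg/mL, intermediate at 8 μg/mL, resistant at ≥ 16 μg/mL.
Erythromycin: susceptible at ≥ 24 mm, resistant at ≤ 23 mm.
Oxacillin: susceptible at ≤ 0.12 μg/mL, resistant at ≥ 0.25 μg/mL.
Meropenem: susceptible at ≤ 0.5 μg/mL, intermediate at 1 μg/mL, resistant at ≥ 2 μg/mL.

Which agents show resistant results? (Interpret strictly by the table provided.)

clindamycin

Meropenem: 1 μg/mL is = 1 μg/mL — Intermediate
Clindamycin: 13 mm is ≤ 15 mm → resistant
Erythromycin (24 mm) ≥ 24 mm — Susceptible
Oxacillin 0.12 μg/mL: ≤ 0.12 μg/mL — Susceptible
Moxifloxacin 0.06 μg/mL: ≤ 4 μg/mL → S
Ampicillin 0.03 μg/mL: ≤ 1 μg/mL → susceptible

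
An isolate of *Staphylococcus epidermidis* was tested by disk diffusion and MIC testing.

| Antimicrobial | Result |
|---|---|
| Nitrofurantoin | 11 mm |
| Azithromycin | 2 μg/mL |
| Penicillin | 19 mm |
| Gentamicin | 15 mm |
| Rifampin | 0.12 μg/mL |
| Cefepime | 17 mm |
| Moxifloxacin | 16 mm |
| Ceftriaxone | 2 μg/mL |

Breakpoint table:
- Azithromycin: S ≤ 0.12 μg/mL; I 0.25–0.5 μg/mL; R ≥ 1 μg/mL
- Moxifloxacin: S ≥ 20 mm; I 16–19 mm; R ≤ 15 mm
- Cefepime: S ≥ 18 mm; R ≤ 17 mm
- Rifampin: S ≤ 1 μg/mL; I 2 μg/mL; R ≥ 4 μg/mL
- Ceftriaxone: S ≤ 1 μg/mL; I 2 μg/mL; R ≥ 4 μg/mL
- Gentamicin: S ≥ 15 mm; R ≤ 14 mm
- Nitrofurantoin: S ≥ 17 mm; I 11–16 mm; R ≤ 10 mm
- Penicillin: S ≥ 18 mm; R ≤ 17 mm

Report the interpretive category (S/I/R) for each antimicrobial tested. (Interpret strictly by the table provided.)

I, R, S, S, S, R, I, I

Nitrofurantoin: 11 mm is in 11–16 mm — intermediate
Azithromycin 2 μg/mL: ≥ 1 μg/mL → R
Penicillin (19 mm) ≥ 18 mm — susceptible
Gentamicin: 15 mm is ≥ 15 mm → susceptible
Rifampin 0.12 μg/mL: ≤ 1 μg/mL ⇒ susceptible
Cefepime (17 mm) ≤ 17 mm ⇒ R
Moxifloxacin 16 mm: in 16–19 mm ⇒ Intermediate
Ceftriaxone (2 μg/mL) = 2 μg/mL → I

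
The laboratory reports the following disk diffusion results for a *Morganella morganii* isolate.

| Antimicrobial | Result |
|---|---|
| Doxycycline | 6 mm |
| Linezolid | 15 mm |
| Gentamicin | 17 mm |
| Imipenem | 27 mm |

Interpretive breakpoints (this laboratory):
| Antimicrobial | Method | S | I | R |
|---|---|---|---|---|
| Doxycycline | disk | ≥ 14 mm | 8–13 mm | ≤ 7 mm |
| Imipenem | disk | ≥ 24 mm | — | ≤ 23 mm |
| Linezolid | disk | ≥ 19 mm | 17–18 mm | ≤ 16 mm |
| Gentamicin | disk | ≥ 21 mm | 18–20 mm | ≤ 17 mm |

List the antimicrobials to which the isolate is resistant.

Doxycycline (6 mm) ≤ 7 mm → resistant
Linezolid 15 mm: ≤ 16 mm — R
Gentamicin 17 mm: ≤ 17 mm — resistant
Imipenem: 27 mm is ≥ 24 mm → Susceptible

doxycycline, linezolid, gentamicin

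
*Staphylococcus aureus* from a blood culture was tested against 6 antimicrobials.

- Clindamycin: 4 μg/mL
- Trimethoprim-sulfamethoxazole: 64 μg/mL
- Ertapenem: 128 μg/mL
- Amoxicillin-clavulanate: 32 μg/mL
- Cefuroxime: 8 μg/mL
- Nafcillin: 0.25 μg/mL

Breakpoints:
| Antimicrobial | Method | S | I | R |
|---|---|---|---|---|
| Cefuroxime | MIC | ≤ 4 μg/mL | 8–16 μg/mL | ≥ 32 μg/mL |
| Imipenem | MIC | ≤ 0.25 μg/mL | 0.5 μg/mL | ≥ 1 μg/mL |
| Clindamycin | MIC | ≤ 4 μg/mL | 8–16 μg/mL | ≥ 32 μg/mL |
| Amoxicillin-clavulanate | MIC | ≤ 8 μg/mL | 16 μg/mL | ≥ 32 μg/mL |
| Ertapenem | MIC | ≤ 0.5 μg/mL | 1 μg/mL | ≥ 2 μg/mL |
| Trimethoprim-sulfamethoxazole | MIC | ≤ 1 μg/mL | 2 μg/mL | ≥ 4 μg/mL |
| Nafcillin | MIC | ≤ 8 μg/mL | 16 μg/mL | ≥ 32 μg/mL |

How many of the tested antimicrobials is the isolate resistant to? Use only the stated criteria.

3

Clindamycin (4 μg/mL) ≤ 4 μg/mL — S
Trimethoprim-sulfamethoxazole 64 μg/mL: ≥ 4 μg/mL — R
Ertapenem (128 μg/mL) ≥ 2 μg/mL → R
Amoxicillin-clavulanate (32 μg/mL) ≥ 32 μg/mL ⇒ resistant
Cefuroxime (8 μg/mL) in 8–16 μg/mL — intermediate
Nafcillin 0.25 μg/mL: ≤ 8 μg/mL → susceptible
Resistant: 3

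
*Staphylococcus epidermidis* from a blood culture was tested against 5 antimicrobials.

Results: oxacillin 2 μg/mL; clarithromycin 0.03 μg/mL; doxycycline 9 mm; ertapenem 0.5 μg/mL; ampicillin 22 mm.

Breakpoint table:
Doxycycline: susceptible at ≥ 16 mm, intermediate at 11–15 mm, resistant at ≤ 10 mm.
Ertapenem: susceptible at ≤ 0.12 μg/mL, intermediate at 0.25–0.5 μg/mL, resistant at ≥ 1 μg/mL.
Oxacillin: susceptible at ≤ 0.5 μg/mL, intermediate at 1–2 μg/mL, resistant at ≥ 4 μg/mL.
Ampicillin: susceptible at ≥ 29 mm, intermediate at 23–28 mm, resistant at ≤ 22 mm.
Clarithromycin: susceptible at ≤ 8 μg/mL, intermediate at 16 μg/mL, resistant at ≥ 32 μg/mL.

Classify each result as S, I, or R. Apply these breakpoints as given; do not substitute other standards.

I, S, R, I, R

Oxacillin 2 μg/mL: in 1–2 μg/mL — Intermediate
Clarithromycin 0.03 μg/mL: ≤ 8 μg/mL → Susceptible
Doxycycline: 9 mm is ≤ 10 mm ⇒ R
Ertapenem: 0.5 μg/mL is in 0.25–0.5 μg/mL → I
Ampicillin (22 mm) ≤ 22 mm → R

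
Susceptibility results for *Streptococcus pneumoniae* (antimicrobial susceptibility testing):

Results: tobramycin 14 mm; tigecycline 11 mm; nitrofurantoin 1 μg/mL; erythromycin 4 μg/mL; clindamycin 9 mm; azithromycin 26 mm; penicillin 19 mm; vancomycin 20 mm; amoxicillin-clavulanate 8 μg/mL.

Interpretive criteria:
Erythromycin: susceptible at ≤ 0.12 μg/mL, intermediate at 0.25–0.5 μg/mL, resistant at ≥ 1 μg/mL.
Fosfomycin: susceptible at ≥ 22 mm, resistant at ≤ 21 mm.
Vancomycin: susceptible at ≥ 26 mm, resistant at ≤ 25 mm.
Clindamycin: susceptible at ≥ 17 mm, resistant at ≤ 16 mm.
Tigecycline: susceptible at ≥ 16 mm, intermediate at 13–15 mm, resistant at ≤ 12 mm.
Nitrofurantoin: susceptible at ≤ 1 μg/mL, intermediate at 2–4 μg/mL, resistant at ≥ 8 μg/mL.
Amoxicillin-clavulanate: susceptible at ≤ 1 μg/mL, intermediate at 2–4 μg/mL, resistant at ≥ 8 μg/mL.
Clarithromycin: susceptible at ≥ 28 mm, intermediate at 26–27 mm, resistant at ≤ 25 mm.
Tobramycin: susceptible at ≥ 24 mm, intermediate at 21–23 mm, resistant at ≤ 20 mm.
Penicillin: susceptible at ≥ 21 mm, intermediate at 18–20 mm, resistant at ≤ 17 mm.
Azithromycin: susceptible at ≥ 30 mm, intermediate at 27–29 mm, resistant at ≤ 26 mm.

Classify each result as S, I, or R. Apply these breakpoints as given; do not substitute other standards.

Tobramycin (14 mm) ≤ 20 mm → resistant
Tigecycline (11 mm) ≤ 12 mm — R
Nitrofurantoin: 1 μg/mL is ≤ 1 μg/mL → susceptible
Erythromycin 4 μg/mL: ≥ 1 μg/mL — R
Clindamycin (9 mm) ≤ 16 mm ⇒ Resistant
Azithromycin (26 mm) ≤ 26 mm — R
Penicillin (19 mm) in 18–20 mm → intermediate
Vancomycin: 20 mm is ≤ 25 mm → resistant
Amoxicillin-clavulanate (8 μg/mL) ≥ 8 μg/mL → resistant

R, R, S, R, R, R, I, R, R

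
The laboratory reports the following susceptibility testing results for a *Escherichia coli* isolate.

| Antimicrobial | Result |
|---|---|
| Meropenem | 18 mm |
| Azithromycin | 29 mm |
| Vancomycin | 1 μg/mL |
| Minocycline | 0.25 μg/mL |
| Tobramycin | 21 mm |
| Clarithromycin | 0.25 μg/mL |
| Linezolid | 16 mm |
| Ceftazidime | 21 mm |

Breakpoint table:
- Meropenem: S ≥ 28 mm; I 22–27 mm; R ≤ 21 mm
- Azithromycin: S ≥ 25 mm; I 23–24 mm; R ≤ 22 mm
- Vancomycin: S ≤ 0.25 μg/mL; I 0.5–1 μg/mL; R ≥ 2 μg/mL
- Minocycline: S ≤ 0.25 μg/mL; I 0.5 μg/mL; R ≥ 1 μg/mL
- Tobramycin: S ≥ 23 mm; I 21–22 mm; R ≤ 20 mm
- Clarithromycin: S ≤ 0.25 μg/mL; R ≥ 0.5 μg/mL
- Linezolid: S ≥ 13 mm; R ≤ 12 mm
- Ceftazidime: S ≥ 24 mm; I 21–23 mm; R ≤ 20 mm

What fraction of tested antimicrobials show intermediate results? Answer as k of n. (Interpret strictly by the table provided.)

Meropenem: 18 mm is ≤ 21 mm — resistant
Azithromycin (29 mm) ≥ 25 mm — Susceptible
Vancomycin: 1 μg/mL is in 0.5–1 μg/mL ⇒ Intermediate
Minocycline: 0.25 μg/mL is ≤ 0.25 μg/mL → susceptible
Tobramycin: 21 mm is in 21–22 mm — Intermediate
Clarithromycin 0.25 μg/mL: ≤ 0.25 μg/mL → susceptible
Linezolid: 16 mm is ≥ 13 mm → susceptible
Ceftazidime: 21 mm is in 21–23 mm — I
Intermediate: 3/8

3 of 8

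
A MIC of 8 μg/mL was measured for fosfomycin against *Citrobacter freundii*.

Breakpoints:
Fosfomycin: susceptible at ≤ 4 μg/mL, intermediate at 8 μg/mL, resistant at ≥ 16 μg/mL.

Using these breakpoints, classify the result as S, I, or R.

I

Fosfomycin 8 μg/mL: = 8 μg/mL → I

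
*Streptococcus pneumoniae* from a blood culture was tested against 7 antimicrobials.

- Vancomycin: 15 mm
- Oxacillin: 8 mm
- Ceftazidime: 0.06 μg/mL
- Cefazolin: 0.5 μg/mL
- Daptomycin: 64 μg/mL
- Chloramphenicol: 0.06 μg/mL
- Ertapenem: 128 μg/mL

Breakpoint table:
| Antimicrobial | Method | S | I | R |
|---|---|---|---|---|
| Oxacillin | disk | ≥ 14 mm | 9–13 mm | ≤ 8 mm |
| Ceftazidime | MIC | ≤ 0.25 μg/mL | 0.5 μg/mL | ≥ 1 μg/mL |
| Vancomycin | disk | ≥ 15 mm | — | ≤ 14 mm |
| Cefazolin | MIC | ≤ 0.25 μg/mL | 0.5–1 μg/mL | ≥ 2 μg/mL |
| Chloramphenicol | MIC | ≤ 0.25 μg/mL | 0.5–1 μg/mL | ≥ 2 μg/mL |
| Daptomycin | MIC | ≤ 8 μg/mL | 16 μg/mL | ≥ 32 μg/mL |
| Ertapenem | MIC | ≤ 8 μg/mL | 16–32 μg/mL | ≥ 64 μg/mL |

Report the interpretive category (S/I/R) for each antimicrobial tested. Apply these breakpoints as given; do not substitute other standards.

S, R, S, I, R, S, R

Vancomycin (15 mm) ≥ 15 mm — Susceptible
Oxacillin (8 mm) ≤ 8 mm → R
Ceftazidime: 0.06 μg/mL is ≤ 0.25 μg/mL — susceptible
Cefazolin 0.5 μg/mL: in 0.5–1 μg/mL — Intermediate
Daptomycin: 64 μg/mL is ≥ 32 μg/mL ⇒ resistant
Chloramphenicol 0.06 μg/mL: ≤ 0.25 μg/mL → S
Ertapenem: 128 μg/mL is ≥ 64 μg/mL → Resistant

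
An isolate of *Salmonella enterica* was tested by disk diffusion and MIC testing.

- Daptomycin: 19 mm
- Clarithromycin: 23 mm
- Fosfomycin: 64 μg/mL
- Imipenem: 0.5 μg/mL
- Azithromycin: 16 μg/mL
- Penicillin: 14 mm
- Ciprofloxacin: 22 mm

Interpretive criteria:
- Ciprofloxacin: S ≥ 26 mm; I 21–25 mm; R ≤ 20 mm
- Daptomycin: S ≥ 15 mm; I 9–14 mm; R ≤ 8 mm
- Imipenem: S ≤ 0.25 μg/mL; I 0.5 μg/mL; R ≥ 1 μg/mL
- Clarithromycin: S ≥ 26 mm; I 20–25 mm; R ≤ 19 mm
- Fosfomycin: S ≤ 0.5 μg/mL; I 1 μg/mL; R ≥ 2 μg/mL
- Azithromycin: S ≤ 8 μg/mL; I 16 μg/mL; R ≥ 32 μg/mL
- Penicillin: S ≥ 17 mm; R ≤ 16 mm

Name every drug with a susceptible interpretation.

Daptomycin: 19 mm is ≥ 15 mm → S
Clarithromycin 23 mm: in 20–25 mm — I
Fosfomycin: 64 μg/mL is ≥ 2 μg/mL → R
Imipenem: 0.5 μg/mL is = 0.5 μg/mL — I
Azithromycin: 16 μg/mL is = 16 μg/mL → Intermediate
Penicillin (14 mm) ≤ 16 mm ⇒ resistant
Ciprofloxacin: 22 mm is in 21–25 mm ⇒ Intermediate

daptomycin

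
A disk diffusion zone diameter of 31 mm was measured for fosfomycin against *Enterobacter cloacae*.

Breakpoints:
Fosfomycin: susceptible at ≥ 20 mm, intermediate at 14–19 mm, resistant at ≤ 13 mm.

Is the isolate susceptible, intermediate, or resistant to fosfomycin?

Susceptible

Fosfomycin: 31 mm is ≥ 20 mm — susceptible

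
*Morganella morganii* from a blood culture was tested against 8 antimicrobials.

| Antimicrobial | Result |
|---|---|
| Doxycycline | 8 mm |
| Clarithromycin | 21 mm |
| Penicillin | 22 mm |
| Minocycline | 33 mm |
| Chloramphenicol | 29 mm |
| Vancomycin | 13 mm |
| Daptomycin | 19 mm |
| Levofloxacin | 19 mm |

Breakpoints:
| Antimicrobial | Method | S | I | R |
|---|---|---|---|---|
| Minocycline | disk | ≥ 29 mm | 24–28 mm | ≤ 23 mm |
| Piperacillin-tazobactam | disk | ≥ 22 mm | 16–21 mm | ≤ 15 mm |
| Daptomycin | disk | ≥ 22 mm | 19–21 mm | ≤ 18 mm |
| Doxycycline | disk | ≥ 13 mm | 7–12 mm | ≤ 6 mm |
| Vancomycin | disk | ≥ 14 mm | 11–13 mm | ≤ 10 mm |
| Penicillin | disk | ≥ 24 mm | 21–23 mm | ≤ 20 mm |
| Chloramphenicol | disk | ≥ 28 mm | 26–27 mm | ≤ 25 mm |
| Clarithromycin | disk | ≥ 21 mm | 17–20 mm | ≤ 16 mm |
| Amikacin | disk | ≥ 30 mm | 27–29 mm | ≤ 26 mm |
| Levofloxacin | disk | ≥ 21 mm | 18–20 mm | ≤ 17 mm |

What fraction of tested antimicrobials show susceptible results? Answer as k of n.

3 of 8

Doxycycline: 8 mm is in 7–12 mm ⇒ intermediate
Clarithromycin 21 mm: ≥ 21 mm — susceptible
Penicillin (22 mm) in 21–23 mm — Intermediate
Minocycline: 33 mm is ≥ 29 mm → Susceptible
Chloramphenicol 29 mm: ≥ 28 mm — susceptible
Vancomycin (13 mm) in 11–13 mm → I
Daptomycin: 19 mm is in 19–21 mm ⇒ Intermediate
Levofloxacin: 19 mm is in 18–20 mm — Intermediate
Susceptible: 3/8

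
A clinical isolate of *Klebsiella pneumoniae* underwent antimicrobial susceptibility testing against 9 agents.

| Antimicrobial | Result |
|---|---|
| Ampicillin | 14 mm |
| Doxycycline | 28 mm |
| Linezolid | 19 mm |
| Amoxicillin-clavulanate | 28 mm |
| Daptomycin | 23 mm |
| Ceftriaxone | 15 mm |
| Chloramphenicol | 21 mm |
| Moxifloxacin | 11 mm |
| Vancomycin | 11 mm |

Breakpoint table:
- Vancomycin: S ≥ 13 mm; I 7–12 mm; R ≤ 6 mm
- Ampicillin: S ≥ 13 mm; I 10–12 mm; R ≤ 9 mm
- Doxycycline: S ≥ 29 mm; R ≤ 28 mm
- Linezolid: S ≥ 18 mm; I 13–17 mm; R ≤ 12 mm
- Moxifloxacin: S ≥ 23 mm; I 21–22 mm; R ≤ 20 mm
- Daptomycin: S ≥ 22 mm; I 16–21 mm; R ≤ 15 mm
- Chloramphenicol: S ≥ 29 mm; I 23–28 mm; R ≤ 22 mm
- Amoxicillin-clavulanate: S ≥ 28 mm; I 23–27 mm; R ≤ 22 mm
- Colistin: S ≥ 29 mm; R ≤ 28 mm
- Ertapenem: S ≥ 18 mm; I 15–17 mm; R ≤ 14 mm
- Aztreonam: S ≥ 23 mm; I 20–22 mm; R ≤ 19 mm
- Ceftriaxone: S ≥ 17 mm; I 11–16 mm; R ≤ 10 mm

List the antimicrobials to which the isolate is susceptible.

Ampicillin (14 mm) ≥ 13 mm ⇒ S
Doxycycline 28 mm: ≤ 28 mm ⇒ Resistant
Linezolid (19 mm) ≥ 18 mm ⇒ S
Amoxicillin-clavulanate 28 mm: ≥ 28 mm — Susceptible
Daptomycin 23 mm: ≥ 22 mm → Susceptible
Ceftriaxone: 15 mm is in 11–16 mm — I
Chloramphenicol: 21 mm is ≤ 22 mm — Resistant
Moxifloxacin: 11 mm is ≤ 20 mm ⇒ R
Vancomycin: 11 mm is in 7–12 mm ⇒ Intermediate

ampicillin, linezolid, amoxicillin-clavulanate, daptomycin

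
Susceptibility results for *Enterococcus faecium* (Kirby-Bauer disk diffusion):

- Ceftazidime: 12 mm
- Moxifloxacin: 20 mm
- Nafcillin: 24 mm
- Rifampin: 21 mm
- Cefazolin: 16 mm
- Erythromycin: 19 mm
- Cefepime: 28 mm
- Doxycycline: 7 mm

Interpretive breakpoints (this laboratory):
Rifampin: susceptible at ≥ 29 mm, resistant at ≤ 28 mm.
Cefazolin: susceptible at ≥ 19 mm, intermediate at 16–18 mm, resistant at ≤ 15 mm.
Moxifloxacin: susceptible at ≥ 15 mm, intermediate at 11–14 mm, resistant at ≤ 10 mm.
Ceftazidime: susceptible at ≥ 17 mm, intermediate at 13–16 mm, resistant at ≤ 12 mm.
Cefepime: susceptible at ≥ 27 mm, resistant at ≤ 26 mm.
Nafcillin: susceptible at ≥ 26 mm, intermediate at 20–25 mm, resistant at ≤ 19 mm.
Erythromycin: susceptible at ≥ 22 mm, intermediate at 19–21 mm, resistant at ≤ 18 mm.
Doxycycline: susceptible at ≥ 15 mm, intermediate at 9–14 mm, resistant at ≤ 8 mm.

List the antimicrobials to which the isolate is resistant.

ceftazidime, rifampin, doxycycline

Ceftazidime (12 mm) ≤ 12 mm — Resistant
Moxifloxacin: 20 mm is ≥ 15 mm ⇒ S
Nafcillin: 24 mm is in 20–25 mm → I
Rifampin 21 mm: ≤ 28 mm — Resistant
Cefazolin 16 mm: in 16–18 mm → intermediate
Erythromycin: 19 mm is in 19–21 mm ⇒ I
Cefepime (28 mm) ≥ 27 mm — susceptible
Doxycycline (7 mm) ≤ 8 mm ⇒ R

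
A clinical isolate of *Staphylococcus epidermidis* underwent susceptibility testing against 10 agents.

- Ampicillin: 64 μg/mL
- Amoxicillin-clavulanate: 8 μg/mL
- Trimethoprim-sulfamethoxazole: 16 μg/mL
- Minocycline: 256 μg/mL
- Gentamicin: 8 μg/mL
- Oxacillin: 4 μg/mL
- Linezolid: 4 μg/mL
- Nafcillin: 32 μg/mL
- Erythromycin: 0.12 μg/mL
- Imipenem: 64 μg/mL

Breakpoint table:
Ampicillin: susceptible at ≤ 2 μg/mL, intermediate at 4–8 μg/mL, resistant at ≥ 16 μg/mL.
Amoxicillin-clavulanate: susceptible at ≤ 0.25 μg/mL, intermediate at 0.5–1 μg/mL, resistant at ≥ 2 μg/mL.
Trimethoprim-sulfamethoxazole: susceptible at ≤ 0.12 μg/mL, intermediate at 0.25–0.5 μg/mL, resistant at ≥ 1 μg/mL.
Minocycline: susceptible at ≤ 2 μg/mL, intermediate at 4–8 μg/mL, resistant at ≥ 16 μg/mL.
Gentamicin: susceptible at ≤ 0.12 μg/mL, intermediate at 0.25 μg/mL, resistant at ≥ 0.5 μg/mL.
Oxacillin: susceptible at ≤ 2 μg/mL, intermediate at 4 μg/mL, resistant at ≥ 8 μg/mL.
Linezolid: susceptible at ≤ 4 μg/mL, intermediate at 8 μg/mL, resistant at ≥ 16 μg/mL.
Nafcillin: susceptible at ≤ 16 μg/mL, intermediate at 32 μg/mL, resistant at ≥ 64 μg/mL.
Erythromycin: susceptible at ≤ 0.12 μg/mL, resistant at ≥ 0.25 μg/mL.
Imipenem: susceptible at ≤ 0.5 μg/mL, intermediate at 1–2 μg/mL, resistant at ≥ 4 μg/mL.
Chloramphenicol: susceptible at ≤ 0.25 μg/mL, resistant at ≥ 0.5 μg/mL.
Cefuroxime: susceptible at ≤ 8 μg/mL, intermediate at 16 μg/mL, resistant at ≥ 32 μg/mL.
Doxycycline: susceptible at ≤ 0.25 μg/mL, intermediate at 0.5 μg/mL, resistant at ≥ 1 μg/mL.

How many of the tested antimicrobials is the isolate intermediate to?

Ampicillin (64 μg/mL) ≥ 16 μg/mL ⇒ resistant
Amoxicillin-clavulanate: 8 μg/mL is ≥ 2 μg/mL — Resistant
Trimethoprim-sulfamethoxazole (16 μg/mL) ≥ 1 μg/mL ⇒ resistant
Minocycline 256 μg/mL: ≥ 16 μg/mL — resistant
Gentamicin 8 μg/mL: ≥ 0.5 μg/mL ⇒ R
Oxacillin: 4 μg/mL is = 4 μg/mL — Intermediate
Linezolid (4 μg/mL) ≤ 4 μg/mL → S
Nafcillin (32 μg/mL) = 32 μg/mL — Intermediate
Erythromycin: 0.12 μg/mL is ≤ 0.12 μg/mL ⇒ Susceptible
Imipenem: 64 μg/mL is ≥ 4 μg/mL — resistant
Intermediate: 2

2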